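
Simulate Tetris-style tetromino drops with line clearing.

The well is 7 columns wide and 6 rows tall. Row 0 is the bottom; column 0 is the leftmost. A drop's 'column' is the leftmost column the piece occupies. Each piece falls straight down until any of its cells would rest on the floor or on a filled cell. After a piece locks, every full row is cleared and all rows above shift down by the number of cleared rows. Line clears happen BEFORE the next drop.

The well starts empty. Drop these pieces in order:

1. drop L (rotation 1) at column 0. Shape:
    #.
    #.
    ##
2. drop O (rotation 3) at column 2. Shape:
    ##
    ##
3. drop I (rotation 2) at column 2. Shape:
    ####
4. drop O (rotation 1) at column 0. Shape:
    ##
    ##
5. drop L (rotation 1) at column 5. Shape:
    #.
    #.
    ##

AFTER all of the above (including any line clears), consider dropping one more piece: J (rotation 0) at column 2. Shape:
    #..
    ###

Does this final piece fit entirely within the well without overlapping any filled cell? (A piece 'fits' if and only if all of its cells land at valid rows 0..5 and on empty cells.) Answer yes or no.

Drop 1: L rot1 at col 0 lands with bottom-row=0; cleared 0 line(s) (total 0); column heights now [3 1 0 0 0 0 0], max=3
Drop 2: O rot3 at col 2 lands with bottom-row=0; cleared 0 line(s) (total 0); column heights now [3 1 2 2 0 0 0], max=3
Drop 3: I rot2 at col 2 lands with bottom-row=2; cleared 0 line(s) (total 0); column heights now [3 1 3 3 3 3 0], max=3
Drop 4: O rot1 at col 0 lands with bottom-row=3; cleared 0 line(s) (total 0); column heights now [5 5 3 3 3 3 0], max=5
Drop 5: L rot1 at col 5 lands with bottom-row=3; cleared 0 line(s) (total 0); column heights now [5 5 3 3 3 6 4], max=6
Test piece J rot0 at col 2 (width 3): heights before test = [5 5 3 3 3 6 4]; fits = True

Answer: yes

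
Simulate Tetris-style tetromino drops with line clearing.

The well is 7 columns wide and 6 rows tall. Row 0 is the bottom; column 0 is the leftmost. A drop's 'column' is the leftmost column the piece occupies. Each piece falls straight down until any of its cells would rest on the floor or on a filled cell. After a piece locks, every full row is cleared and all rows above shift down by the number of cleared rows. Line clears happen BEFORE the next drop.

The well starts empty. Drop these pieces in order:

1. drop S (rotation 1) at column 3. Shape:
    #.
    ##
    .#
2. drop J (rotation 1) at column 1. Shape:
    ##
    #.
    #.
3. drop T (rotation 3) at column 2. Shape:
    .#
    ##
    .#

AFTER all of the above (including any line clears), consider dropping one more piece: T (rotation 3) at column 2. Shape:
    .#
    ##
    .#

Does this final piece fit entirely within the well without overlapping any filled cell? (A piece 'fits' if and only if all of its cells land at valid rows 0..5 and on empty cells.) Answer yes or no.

Drop 1: S rot1 at col 3 lands with bottom-row=0; cleared 0 line(s) (total 0); column heights now [0 0 0 3 2 0 0], max=3
Drop 2: J rot1 at col 1 lands with bottom-row=0; cleared 0 line(s) (total 0); column heights now [0 3 3 3 2 0 0], max=3
Drop 3: T rot3 at col 2 lands with bottom-row=3; cleared 0 line(s) (total 0); column heights now [0 3 5 6 2 0 0], max=6
Test piece T rot3 at col 2 (width 2): heights before test = [0 3 5 6 2 0 0]; fits = False

Answer: no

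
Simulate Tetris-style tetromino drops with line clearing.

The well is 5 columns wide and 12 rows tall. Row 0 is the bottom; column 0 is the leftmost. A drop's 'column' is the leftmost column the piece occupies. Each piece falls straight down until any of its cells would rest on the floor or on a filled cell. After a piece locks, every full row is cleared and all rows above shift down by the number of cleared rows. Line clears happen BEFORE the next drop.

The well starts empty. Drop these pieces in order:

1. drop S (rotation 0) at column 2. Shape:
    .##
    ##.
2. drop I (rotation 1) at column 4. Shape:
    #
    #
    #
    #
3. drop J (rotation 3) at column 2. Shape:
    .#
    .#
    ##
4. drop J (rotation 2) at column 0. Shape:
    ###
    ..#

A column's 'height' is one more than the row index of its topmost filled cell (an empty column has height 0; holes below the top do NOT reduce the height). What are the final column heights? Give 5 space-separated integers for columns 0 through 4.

Answer: 0 0 4 4 5

Derivation:
Drop 1: S rot0 at col 2 lands with bottom-row=0; cleared 0 line(s) (total 0); column heights now [0 0 1 2 2], max=2
Drop 2: I rot1 at col 4 lands with bottom-row=2; cleared 0 line(s) (total 0); column heights now [0 0 1 2 6], max=6
Drop 3: J rot3 at col 2 lands with bottom-row=2; cleared 0 line(s) (total 0); column heights now [0 0 3 5 6], max=6
Drop 4: J rot2 at col 0 lands with bottom-row=3; cleared 1 line(s) (total 1); column heights now [0 0 4 4 5], max=5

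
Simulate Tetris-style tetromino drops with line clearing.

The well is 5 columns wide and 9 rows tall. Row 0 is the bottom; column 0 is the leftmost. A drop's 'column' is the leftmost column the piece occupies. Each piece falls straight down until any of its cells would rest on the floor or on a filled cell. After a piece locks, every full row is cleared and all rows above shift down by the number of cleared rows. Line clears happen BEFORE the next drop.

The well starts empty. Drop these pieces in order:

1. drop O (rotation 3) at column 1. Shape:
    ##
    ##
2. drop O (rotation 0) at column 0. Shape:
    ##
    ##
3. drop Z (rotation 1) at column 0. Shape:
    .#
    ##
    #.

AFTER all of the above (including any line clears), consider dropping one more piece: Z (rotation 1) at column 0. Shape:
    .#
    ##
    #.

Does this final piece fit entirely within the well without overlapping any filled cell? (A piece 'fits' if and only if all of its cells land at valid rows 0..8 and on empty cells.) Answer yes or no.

Answer: yes

Derivation:
Drop 1: O rot3 at col 1 lands with bottom-row=0; cleared 0 line(s) (total 0); column heights now [0 2 2 0 0], max=2
Drop 2: O rot0 at col 0 lands with bottom-row=2; cleared 0 line(s) (total 0); column heights now [4 4 2 0 0], max=4
Drop 3: Z rot1 at col 0 lands with bottom-row=4; cleared 0 line(s) (total 0); column heights now [6 7 2 0 0], max=7
Test piece Z rot1 at col 0 (width 2): heights before test = [6 7 2 0 0]; fits = True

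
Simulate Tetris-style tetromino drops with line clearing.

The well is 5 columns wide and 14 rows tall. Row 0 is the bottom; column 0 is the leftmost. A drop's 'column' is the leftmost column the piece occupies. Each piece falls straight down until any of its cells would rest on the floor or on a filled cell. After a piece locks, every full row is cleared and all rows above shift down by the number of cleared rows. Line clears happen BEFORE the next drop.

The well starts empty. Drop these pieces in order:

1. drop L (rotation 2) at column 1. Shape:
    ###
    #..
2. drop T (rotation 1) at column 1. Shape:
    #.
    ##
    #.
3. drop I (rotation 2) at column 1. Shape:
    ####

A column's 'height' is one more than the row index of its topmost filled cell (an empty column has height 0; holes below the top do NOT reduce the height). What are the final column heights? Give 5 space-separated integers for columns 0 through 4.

Answer: 0 6 6 6 6

Derivation:
Drop 1: L rot2 at col 1 lands with bottom-row=0; cleared 0 line(s) (total 0); column heights now [0 2 2 2 0], max=2
Drop 2: T rot1 at col 1 lands with bottom-row=2; cleared 0 line(s) (total 0); column heights now [0 5 4 2 0], max=5
Drop 3: I rot2 at col 1 lands with bottom-row=5; cleared 0 line(s) (total 0); column heights now [0 6 6 6 6], max=6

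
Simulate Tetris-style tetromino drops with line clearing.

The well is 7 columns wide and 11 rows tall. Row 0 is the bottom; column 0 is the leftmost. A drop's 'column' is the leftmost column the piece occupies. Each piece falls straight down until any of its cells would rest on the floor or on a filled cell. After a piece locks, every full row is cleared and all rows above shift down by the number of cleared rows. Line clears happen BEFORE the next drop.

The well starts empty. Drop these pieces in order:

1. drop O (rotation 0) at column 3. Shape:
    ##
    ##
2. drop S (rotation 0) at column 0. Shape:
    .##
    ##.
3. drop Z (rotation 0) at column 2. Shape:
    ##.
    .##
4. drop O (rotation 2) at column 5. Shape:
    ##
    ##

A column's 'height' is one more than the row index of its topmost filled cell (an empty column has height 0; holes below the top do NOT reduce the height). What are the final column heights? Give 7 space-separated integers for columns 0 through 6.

Answer: 1 2 4 4 3 2 2

Derivation:
Drop 1: O rot0 at col 3 lands with bottom-row=0; cleared 0 line(s) (total 0); column heights now [0 0 0 2 2 0 0], max=2
Drop 2: S rot0 at col 0 lands with bottom-row=0; cleared 0 line(s) (total 0); column heights now [1 2 2 2 2 0 0], max=2
Drop 3: Z rot0 at col 2 lands with bottom-row=2; cleared 0 line(s) (total 0); column heights now [1 2 4 4 3 0 0], max=4
Drop 4: O rot2 at col 5 lands with bottom-row=0; cleared 0 line(s) (total 0); column heights now [1 2 4 4 3 2 2], max=4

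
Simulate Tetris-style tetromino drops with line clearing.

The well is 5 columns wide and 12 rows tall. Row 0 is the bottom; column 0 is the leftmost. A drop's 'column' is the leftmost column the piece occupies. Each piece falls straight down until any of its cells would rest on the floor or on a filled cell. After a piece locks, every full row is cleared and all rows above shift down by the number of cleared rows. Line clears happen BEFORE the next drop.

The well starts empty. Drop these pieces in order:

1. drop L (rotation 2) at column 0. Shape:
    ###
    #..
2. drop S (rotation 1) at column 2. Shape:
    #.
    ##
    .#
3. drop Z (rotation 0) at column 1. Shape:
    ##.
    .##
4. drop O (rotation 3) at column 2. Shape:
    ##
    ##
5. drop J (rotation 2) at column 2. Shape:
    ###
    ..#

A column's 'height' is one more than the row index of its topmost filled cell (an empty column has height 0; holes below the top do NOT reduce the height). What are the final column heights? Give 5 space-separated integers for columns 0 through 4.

Answer: 2 6 9 9 9

Derivation:
Drop 1: L rot2 at col 0 lands with bottom-row=0; cleared 0 line(s) (total 0); column heights now [2 2 2 0 0], max=2
Drop 2: S rot1 at col 2 lands with bottom-row=1; cleared 0 line(s) (total 0); column heights now [2 2 4 3 0], max=4
Drop 3: Z rot0 at col 1 lands with bottom-row=4; cleared 0 line(s) (total 0); column heights now [2 6 6 5 0], max=6
Drop 4: O rot3 at col 2 lands with bottom-row=6; cleared 0 line(s) (total 0); column heights now [2 6 8 8 0], max=8
Drop 5: J rot2 at col 2 lands with bottom-row=7; cleared 0 line(s) (total 0); column heights now [2 6 9 9 9], max=9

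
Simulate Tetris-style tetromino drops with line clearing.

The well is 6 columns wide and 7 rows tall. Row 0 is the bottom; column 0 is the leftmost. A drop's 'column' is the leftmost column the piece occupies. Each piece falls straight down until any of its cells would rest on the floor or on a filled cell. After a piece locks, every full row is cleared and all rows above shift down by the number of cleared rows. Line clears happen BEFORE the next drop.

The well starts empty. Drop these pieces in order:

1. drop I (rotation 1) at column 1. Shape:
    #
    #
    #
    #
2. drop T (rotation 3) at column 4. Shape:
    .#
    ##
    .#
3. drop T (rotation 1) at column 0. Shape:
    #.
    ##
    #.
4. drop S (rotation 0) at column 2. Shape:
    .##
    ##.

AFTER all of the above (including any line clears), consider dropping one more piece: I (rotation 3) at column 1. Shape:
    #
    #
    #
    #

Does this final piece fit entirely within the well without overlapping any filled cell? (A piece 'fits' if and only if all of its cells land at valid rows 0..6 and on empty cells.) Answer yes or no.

Answer: no

Derivation:
Drop 1: I rot1 at col 1 lands with bottom-row=0; cleared 0 line(s) (total 0); column heights now [0 4 0 0 0 0], max=4
Drop 2: T rot3 at col 4 lands with bottom-row=0; cleared 0 line(s) (total 0); column heights now [0 4 0 0 2 3], max=4
Drop 3: T rot1 at col 0 lands with bottom-row=3; cleared 0 line(s) (total 0); column heights now [6 5 0 0 2 3], max=6
Drop 4: S rot0 at col 2 lands with bottom-row=1; cleared 0 line(s) (total 0); column heights now [6 5 2 3 3 3], max=6
Test piece I rot3 at col 1 (width 1): heights before test = [6 5 2 3 3 3]; fits = False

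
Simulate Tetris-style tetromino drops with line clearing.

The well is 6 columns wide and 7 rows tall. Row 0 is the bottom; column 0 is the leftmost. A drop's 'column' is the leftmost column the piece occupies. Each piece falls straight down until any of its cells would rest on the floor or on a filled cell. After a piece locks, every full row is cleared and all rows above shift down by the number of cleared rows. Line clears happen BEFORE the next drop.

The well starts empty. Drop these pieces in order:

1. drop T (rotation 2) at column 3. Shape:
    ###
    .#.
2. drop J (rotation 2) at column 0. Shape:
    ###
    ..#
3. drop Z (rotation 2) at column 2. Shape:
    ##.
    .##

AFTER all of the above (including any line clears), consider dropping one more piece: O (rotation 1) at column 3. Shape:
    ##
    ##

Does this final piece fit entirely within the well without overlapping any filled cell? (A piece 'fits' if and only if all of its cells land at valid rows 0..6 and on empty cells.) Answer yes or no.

Drop 1: T rot2 at col 3 lands with bottom-row=0; cleared 0 line(s) (total 0); column heights now [0 0 0 2 2 2], max=2
Drop 2: J rot2 at col 0 lands with bottom-row=0; cleared 1 line(s) (total 1); column heights now [0 0 1 0 1 0], max=1
Drop 3: Z rot2 at col 2 lands with bottom-row=1; cleared 0 line(s) (total 1); column heights now [0 0 3 3 2 0], max=3
Test piece O rot1 at col 3 (width 2): heights before test = [0 0 3 3 2 0]; fits = True

Answer: yes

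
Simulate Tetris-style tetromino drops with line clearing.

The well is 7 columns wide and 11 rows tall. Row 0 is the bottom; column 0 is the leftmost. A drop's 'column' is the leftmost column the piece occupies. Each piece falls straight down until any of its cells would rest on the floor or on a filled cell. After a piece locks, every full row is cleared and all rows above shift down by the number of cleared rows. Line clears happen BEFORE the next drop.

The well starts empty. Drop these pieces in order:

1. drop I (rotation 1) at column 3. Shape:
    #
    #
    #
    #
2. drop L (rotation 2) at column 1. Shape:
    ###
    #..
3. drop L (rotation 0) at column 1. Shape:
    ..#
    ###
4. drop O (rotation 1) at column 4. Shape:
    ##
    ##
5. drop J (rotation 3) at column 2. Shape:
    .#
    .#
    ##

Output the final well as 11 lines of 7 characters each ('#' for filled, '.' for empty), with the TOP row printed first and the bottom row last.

Answer: .......
...#...
...#...
..##...
...#...
.###...
.###...
.#.#...
...#...
...###.
...###.

Derivation:
Drop 1: I rot1 at col 3 lands with bottom-row=0; cleared 0 line(s) (total 0); column heights now [0 0 0 4 0 0 0], max=4
Drop 2: L rot2 at col 1 lands with bottom-row=3; cleared 0 line(s) (total 0); column heights now [0 5 5 5 0 0 0], max=5
Drop 3: L rot0 at col 1 lands with bottom-row=5; cleared 0 line(s) (total 0); column heights now [0 6 6 7 0 0 0], max=7
Drop 4: O rot1 at col 4 lands with bottom-row=0; cleared 0 line(s) (total 0); column heights now [0 6 6 7 2 2 0], max=7
Drop 5: J rot3 at col 2 lands with bottom-row=7; cleared 0 line(s) (total 0); column heights now [0 6 8 10 2 2 0], max=10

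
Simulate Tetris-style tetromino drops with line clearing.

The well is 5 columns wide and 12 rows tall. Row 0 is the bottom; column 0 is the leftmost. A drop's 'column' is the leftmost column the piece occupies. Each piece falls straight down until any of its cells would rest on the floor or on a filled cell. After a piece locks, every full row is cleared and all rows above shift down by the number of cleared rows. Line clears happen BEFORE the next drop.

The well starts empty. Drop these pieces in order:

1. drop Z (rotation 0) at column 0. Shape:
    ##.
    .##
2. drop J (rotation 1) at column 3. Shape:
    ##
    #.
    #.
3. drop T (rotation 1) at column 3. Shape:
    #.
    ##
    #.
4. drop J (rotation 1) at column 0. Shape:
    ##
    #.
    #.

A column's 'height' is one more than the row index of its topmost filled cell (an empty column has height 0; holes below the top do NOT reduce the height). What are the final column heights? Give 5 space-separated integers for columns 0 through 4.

Drop 1: Z rot0 at col 0 lands with bottom-row=0; cleared 0 line(s) (total 0); column heights now [2 2 1 0 0], max=2
Drop 2: J rot1 at col 3 lands with bottom-row=0; cleared 0 line(s) (total 0); column heights now [2 2 1 3 3], max=3
Drop 3: T rot1 at col 3 lands with bottom-row=3; cleared 0 line(s) (total 0); column heights now [2 2 1 6 5], max=6
Drop 4: J rot1 at col 0 lands with bottom-row=2; cleared 0 line(s) (total 0); column heights now [5 5 1 6 5], max=6

Answer: 5 5 1 6 5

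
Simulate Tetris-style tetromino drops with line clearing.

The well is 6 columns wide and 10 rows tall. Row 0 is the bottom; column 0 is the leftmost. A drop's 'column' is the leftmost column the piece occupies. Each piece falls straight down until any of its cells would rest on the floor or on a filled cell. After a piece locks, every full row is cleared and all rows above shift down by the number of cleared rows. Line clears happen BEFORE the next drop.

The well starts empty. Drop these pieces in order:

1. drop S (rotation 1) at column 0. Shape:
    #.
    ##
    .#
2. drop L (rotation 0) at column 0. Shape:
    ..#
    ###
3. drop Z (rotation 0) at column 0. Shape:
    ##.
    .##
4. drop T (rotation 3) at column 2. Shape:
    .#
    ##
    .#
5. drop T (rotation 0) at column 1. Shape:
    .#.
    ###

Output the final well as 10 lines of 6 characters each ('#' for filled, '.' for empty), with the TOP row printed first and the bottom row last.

Drop 1: S rot1 at col 0 lands with bottom-row=0; cleared 0 line(s) (total 0); column heights now [3 2 0 0 0 0], max=3
Drop 2: L rot0 at col 0 lands with bottom-row=3; cleared 0 line(s) (total 0); column heights now [4 4 5 0 0 0], max=5
Drop 3: Z rot0 at col 0 lands with bottom-row=5; cleared 0 line(s) (total 0); column heights now [7 7 6 0 0 0], max=7
Drop 4: T rot3 at col 2 lands with bottom-row=5; cleared 0 line(s) (total 0); column heights now [7 7 7 8 0 0], max=8
Drop 5: T rot0 at col 1 lands with bottom-row=8; cleared 0 line(s) (total 0); column heights now [7 9 10 9 0 0], max=10

Answer: ..#...
.###..
...#..
####..
.###..
..#...
###...
#.....
##....
.#....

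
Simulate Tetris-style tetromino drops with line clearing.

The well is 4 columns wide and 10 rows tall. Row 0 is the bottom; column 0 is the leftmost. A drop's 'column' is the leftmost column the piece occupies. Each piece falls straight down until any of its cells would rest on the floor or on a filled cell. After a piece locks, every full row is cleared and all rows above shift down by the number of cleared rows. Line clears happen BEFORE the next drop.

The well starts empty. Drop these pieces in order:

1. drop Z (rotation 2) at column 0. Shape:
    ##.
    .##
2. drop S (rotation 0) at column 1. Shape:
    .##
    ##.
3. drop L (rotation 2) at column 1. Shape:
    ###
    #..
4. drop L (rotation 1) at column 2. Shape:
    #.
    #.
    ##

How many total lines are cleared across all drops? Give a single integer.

Answer: 0

Derivation:
Drop 1: Z rot2 at col 0 lands with bottom-row=0; cleared 0 line(s) (total 0); column heights now [2 2 1 0], max=2
Drop 2: S rot0 at col 1 lands with bottom-row=2; cleared 0 line(s) (total 0); column heights now [2 3 4 4], max=4
Drop 3: L rot2 at col 1 lands with bottom-row=3; cleared 0 line(s) (total 0); column heights now [2 5 5 5], max=5
Drop 4: L rot1 at col 2 lands with bottom-row=5; cleared 0 line(s) (total 0); column heights now [2 5 8 6], max=8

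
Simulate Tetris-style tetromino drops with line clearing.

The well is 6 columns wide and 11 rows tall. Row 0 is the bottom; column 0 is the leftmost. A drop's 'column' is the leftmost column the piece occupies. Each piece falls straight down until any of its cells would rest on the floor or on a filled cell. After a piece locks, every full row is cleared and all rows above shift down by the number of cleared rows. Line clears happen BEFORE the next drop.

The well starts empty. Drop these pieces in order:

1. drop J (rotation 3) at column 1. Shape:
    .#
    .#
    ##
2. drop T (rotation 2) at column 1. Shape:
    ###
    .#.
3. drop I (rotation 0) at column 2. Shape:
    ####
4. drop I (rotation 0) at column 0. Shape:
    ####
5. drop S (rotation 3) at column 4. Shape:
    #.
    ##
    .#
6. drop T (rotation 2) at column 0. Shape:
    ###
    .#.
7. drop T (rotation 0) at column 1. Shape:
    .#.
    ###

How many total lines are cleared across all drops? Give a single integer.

Drop 1: J rot3 at col 1 lands with bottom-row=0; cleared 0 line(s) (total 0); column heights now [0 1 3 0 0 0], max=3
Drop 2: T rot2 at col 1 lands with bottom-row=3; cleared 0 line(s) (total 0); column heights now [0 5 5 5 0 0], max=5
Drop 3: I rot0 at col 2 lands with bottom-row=5; cleared 0 line(s) (total 0); column heights now [0 5 6 6 6 6], max=6
Drop 4: I rot0 at col 0 lands with bottom-row=6; cleared 0 line(s) (total 0); column heights now [7 7 7 7 6 6], max=7
Drop 5: S rot3 at col 4 lands with bottom-row=6; cleared 0 line(s) (total 0); column heights now [7 7 7 7 9 8], max=9
Drop 6: T rot2 at col 0 lands with bottom-row=7; cleared 0 line(s) (total 0); column heights now [9 9 9 7 9 8], max=9
Drop 7: T rot0 at col 1 lands with bottom-row=9; cleared 0 line(s) (total 0); column heights now [9 10 11 10 9 8], max=11

Answer: 0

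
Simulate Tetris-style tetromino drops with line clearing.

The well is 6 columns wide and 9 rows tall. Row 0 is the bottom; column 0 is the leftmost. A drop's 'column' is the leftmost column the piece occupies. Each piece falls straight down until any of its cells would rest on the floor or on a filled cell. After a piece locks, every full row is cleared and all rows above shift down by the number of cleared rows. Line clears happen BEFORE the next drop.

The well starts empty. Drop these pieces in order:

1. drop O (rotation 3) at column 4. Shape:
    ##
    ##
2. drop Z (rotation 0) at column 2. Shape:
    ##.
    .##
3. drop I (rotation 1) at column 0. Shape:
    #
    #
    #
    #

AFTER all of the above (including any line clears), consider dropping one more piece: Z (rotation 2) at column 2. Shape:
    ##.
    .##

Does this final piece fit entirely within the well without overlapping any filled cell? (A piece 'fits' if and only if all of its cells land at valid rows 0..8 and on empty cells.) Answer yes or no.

Answer: yes

Derivation:
Drop 1: O rot3 at col 4 lands with bottom-row=0; cleared 0 line(s) (total 0); column heights now [0 0 0 0 2 2], max=2
Drop 2: Z rot0 at col 2 lands with bottom-row=2; cleared 0 line(s) (total 0); column heights now [0 0 4 4 3 2], max=4
Drop 3: I rot1 at col 0 lands with bottom-row=0; cleared 0 line(s) (total 0); column heights now [4 0 4 4 3 2], max=4
Test piece Z rot2 at col 2 (width 3): heights before test = [4 0 4 4 3 2]; fits = True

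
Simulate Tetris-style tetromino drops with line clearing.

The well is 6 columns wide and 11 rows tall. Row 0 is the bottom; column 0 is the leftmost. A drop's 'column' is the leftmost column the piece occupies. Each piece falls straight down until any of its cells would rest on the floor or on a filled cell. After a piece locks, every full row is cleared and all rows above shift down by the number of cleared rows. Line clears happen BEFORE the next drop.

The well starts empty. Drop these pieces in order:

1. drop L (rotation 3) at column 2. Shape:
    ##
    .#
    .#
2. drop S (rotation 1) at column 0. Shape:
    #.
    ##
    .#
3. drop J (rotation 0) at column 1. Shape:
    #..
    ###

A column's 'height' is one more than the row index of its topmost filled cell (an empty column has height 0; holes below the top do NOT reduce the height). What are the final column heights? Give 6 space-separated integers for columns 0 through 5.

Drop 1: L rot3 at col 2 lands with bottom-row=0; cleared 0 line(s) (total 0); column heights now [0 0 3 3 0 0], max=3
Drop 2: S rot1 at col 0 lands with bottom-row=0; cleared 0 line(s) (total 0); column heights now [3 2 3 3 0 0], max=3
Drop 3: J rot0 at col 1 lands with bottom-row=3; cleared 0 line(s) (total 0); column heights now [3 5 4 4 0 0], max=5

Answer: 3 5 4 4 0 0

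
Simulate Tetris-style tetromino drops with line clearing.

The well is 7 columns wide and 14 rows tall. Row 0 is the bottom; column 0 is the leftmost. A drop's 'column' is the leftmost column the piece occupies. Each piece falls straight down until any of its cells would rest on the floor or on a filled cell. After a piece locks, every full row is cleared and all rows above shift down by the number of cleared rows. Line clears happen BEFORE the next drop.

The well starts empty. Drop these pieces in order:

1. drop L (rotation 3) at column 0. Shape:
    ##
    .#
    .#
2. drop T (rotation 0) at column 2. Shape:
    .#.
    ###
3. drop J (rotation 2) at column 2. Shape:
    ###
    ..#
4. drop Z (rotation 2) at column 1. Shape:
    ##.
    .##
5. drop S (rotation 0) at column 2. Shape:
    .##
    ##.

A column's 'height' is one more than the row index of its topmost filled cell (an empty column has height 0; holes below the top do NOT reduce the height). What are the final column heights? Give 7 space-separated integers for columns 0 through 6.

Drop 1: L rot3 at col 0 lands with bottom-row=0; cleared 0 line(s) (total 0); column heights now [3 3 0 0 0 0 0], max=3
Drop 2: T rot0 at col 2 lands with bottom-row=0; cleared 0 line(s) (total 0); column heights now [3 3 1 2 1 0 0], max=3
Drop 3: J rot2 at col 2 lands with bottom-row=1; cleared 0 line(s) (total 0); column heights now [3 3 3 3 3 0 0], max=3
Drop 4: Z rot2 at col 1 lands with bottom-row=3; cleared 0 line(s) (total 0); column heights now [3 5 5 4 3 0 0], max=5
Drop 5: S rot0 at col 2 lands with bottom-row=5; cleared 0 line(s) (total 0); column heights now [3 5 6 7 7 0 0], max=7

Answer: 3 5 6 7 7 0 0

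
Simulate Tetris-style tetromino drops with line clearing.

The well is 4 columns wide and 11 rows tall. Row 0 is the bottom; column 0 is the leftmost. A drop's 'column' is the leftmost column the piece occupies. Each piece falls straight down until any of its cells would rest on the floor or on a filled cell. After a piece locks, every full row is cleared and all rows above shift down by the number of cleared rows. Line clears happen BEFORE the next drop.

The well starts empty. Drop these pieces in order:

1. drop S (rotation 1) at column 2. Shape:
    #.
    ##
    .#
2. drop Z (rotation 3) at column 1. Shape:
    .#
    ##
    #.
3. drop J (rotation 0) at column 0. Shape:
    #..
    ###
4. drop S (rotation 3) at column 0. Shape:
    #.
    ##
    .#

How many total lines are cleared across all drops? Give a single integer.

Drop 1: S rot1 at col 2 lands with bottom-row=0; cleared 0 line(s) (total 0); column heights now [0 0 3 2], max=3
Drop 2: Z rot3 at col 1 lands with bottom-row=2; cleared 0 line(s) (total 0); column heights now [0 4 5 2], max=5
Drop 3: J rot0 at col 0 lands with bottom-row=5; cleared 0 line(s) (total 0); column heights now [7 6 6 2], max=7
Drop 4: S rot3 at col 0 lands with bottom-row=6; cleared 0 line(s) (total 0); column heights now [9 8 6 2], max=9

Answer: 0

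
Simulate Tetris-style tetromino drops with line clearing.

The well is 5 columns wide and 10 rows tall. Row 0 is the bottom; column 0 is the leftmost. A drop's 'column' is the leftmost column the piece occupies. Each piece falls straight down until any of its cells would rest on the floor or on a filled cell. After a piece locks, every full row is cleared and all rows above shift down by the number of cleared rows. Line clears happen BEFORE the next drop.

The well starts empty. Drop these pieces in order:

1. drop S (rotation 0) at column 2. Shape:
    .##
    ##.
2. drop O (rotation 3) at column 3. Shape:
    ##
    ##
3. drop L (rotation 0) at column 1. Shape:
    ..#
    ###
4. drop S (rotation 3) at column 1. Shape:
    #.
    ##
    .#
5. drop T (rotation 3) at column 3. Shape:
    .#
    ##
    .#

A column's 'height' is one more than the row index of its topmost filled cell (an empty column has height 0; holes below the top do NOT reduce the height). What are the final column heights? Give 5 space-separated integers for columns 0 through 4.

Drop 1: S rot0 at col 2 lands with bottom-row=0; cleared 0 line(s) (total 0); column heights now [0 0 1 2 2], max=2
Drop 2: O rot3 at col 3 lands with bottom-row=2; cleared 0 line(s) (total 0); column heights now [0 0 1 4 4], max=4
Drop 3: L rot0 at col 1 lands with bottom-row=4; cleared 0 line(s) (total 0); column heights now [0 5 5 6 4], max=6
Drop 4: S rot3 at col 1 lands with bottom-row=5; cleared 0 line(s) (total 0); column heights now [0 8 7 6 4], max=8
Drop 5: T rot3 at col 3 lands with bottom-row=5; cleared 0 line(s) (total 0); column heights now [0 8 7 7 8], max=8

Answer: 0 8 7 7 8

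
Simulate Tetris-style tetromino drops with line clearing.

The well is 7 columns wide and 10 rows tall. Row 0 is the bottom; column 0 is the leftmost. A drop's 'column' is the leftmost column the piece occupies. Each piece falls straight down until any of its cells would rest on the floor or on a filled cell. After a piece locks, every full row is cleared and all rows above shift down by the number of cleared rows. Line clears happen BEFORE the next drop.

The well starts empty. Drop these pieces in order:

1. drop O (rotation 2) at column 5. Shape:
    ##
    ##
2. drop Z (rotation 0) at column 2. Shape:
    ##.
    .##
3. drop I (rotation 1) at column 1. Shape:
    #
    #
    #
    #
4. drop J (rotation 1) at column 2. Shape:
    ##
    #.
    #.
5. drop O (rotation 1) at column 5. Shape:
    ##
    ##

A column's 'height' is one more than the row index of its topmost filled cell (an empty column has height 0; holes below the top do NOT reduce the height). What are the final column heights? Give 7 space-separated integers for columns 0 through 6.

Drop 1: O rot2 at col 5 lands with bottom-row=0; cleared 0 line(s) (total 0); column heights now [0 0 0 0 0 2 2], max=2
Drop 2: Z rot0 at col 2 lands with bottom-row=0; cleared 0 line(s) (total 0); column heights now [0 0 2 2 1 2 2], max=2
Drop 3: I rot1 at col 1 lands with bottom-row=0; cleared 0 line(s) (total 0); column heights now [0 4 2 2 1 2 2], max=4
Drop 4: J rot1 at col 2 lands with bottom-row=2; cleared 0 line(s) (total 0); column heights now [0 4 5 5 1 2 2], max=5
Drop 5: O rot1 at col 5 lands with bottom-row=2; cleared 0 line(s) (total 0); column heights now [0 4 5 5 1 4 4], max=5

Answer: 0 4 5 5 1 4 4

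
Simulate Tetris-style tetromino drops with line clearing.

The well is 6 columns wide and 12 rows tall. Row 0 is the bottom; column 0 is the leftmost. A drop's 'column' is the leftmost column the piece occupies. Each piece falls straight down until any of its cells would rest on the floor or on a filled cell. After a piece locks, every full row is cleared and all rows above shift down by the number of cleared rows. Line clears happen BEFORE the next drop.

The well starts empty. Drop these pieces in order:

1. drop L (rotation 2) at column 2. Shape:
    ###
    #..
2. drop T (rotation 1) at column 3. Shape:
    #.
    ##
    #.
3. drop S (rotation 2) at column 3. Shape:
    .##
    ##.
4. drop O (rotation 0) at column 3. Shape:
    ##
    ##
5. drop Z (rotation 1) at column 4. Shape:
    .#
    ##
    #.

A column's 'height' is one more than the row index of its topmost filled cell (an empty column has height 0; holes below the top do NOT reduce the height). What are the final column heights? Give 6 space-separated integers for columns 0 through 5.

Answer: 0 0 2 9 11 12

Derivation:
Drop 1: L rot2 at col 2 lands with bottom-row=0; cleared 0 line(s) (total 0); column heights now [0 0 2 2 2 0], max=2
Drop 2: T rot1 at col 3 lands with bottom-row=2; cleared 0 line(s) (total 0); column heights now [0 0 2 5 4 0], max=5
Drop 3: S rot2 at col 3 lands with bottom-row=5; cleared 0 line(s) (total 0); column heights now [0 0 2 6 7 7], max=7
Drop 4: O rot0 at col 3 lands with bottom-row=7; cleared 0 line(s) (total 0); column heights now [0 0 2 9 9 7], max=9
Drop 5: Z rot1 at col 4 lands with bottom-row=9; cleared 0 line(s) (total 0); column heights now [0 0 2 9 11 12], max=12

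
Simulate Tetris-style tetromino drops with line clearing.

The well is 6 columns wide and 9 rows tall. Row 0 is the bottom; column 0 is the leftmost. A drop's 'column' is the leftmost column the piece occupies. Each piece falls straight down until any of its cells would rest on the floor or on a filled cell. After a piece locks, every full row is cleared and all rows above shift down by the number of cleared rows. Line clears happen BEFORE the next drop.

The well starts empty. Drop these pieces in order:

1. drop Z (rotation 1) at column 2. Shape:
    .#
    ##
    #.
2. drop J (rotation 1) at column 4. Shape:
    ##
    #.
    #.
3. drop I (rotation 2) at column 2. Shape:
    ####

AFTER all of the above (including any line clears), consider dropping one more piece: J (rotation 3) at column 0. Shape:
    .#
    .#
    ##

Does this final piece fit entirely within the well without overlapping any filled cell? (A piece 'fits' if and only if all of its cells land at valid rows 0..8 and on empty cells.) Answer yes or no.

Answer: yes

Derivation:
Drop 1: Z rot1 at col 2 lands with bottom-row=0; cleared 0 line(s) (total 0); column heights now [0 0 2 3 0 0], max=3
Drop 2: J rot1 at col 4 lands with bottom-row=0; cleared 0 line(s) (total 0); column heights now [0 0 2 3 3 3], max=3
Drop 3: I rot2 at col 2 lands with bottom-row=3; cleared 0 line(s) (total 0); column heights now [0 0 4 4 4 4], max=4
Test piece J rot3 at col 0 (width 2): heights before test = [0 0 4 4 4 4]; fits = True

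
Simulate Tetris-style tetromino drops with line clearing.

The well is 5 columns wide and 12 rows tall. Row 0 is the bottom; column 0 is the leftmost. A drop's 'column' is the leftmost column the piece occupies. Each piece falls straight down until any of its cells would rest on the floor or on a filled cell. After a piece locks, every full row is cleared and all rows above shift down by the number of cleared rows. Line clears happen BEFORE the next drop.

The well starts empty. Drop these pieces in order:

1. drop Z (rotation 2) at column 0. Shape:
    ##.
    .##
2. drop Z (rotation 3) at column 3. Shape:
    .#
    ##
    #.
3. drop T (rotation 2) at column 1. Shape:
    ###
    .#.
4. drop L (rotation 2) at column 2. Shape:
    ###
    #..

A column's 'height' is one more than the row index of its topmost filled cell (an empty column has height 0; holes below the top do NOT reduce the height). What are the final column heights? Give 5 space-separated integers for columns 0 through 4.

Drop 1: Z rot2 at col 0 lands with bottom-row=0; cleared 0 line(s) (total 0); column heights now [2 2 1 0 0], max=2
Drop 2: Z rot3 at col 3 lands with bottom-row=0; cleared 0 line(s) (total 0); column heights now [2 2 1 2 3], max=3
Drop 3: T rot2 at col 1 lands with bottom-row=1; cleared 1 line(s) (total 1); column heights now [0 2 2 2 2], max=2
Drop 4: L rot2 at col 2 lands with bottom-row=2; cleared 0 line(s) (total 1); column heights now [0 2 4 4 4], max=4

Answer: 0 2 4 4 4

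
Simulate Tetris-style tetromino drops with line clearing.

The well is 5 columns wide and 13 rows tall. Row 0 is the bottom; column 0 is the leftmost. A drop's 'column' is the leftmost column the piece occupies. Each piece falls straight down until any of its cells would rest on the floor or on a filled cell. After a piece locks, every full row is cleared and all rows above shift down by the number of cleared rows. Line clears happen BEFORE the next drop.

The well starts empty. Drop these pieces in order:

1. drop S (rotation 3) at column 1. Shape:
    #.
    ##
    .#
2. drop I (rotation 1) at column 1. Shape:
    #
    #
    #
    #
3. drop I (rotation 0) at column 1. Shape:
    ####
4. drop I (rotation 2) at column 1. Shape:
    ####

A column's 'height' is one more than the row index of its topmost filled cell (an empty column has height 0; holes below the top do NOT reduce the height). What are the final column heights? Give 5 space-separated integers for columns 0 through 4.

Drop 1: S rot3 at col 1 lands with bottom-row=0; cleared 0 line(s) (total 0); column heights now [0 3 2 0 0], max=3
Drop 2: I rot1 at col 1 lands with bottom-row=3; cleared 0 line(s) (total 0); column heights now [0 7 2 0 0], max=7
Drop 3: I rot0 at col 1 lands with bottom-row=7; cleared 0 line(s) (total 0); column heights now [0 8 8 8 8], max=8
Drop 4: I rot2 at col 1 lands with bottom-row=8; cleared 0 line(s) (total 0); column heights now [0 9 9 9 9], max=9

Answer: 0 9 9 9 9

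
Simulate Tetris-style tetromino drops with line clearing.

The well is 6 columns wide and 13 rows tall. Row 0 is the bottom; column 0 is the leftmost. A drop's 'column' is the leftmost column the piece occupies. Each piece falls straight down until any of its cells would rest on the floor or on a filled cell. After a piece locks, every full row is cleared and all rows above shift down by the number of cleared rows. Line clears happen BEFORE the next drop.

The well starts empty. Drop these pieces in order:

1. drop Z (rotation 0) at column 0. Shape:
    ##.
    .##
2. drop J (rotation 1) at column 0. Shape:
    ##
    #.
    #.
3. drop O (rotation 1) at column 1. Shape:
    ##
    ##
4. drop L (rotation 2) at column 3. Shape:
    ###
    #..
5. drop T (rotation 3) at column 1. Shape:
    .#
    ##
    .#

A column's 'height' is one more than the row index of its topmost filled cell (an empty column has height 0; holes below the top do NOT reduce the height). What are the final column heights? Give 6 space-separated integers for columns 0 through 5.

Answer: 5 9 10 2 2 2

Derivation:
Drop 1: Z rot0 at col 0 lands with bottom-row=0; cleared 0 line(s) (total 0); column heights now [2 2 1 0 0 0], max=2
Drop 2: J rot1 at col 0 lands with bottom-row=2; cleared 0 line(s) (total 0); column heights now [5 5 1 0 0 0], max=5
Drop 3: O rot1 at col 1 lands with bottom-row=5; cleared 0 line(s) (total 0); column heights now [5 7 7 0 0 0], max=7
Drop 4: L rot2 at col 3 lands with bottom-row=0; cleared 0 line(s) (total 0); column heights now [5 7 7 2 2 2], max=7
Drop 5: T rot3 at col 1 lands with bottom-row=7; cleared 0 line(s) (total 0); column heights now [5 9 10 2 2 2], max=10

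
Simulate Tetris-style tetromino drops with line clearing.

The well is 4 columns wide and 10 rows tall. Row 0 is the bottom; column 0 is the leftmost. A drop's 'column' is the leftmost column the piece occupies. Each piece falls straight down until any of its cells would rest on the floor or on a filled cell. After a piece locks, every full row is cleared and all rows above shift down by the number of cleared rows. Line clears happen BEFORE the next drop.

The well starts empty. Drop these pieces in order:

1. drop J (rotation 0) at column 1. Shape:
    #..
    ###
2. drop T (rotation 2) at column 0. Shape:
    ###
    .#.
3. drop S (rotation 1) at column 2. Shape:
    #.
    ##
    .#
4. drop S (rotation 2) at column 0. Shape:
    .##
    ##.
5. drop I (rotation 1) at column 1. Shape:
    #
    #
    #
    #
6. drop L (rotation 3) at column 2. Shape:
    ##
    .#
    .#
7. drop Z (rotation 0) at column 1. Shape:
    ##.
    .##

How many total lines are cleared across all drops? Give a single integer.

Answer: 2

Derivation:
Drop 1: J rot0 at col 1 lands with bottom-row=0; cleared 0 line(s) (total 0); column heights now [0 2 1 1], max=2
Drop 2: T rot2 at col 0 lands with bottom-row=2; cleared 0 line(s) (total 0); column heights now [4 4 4 1], max=4
Drop 3: S rot1 at col 2 lands with bottom-row=3; cleared 1 line(s) (total 1); column heights now [0 3 5 4], max=5
Drop 4: S rot2 at col 0 lands with bottom-row=4; cleared 0 line(s) (total 1); column heights now [5 6 6 4], max=6
Drop 5: I rot1 at col 1 lands with bottom-row=6; cleared 0 line(s) (total 1); column heights now [5 10 6 4], max=10
Drop 6: L rot3 at col 2 lands with bottom-row=4; cleared 1 line(s) (total 2); column heights now [0 9 6 6], max=9
Drop 7: Z rot0 at col 1 lands with bottom-row=8; cleared 0 line(s) (total 2); column heights now [0 10 10 9], max=10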